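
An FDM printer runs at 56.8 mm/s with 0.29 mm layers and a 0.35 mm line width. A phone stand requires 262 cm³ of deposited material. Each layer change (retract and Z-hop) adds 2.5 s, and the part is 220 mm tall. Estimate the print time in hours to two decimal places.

13.15 hours

Bead cross-section = 0.29 × 0.35, so 0.1015 mm².
Path length: 262000 mm³ / 0.1015 mm² → 2581280.8 mm.
Time extruding = 2581280.8 / 56.8 = 45445.1 s.
Layer count = ceil(220 / 0.29) = 759.
Non-print overhead = 759 × 2.5 = 1897.5 s.
Altogether 45445.1 + 1897.5 = 47342.6 s, i.e. 13.15 hours.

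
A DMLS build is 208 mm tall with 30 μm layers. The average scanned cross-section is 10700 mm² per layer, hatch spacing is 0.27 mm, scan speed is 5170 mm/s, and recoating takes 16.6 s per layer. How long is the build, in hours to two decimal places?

46.74 hours

Number of layers: 208 / 0.03 → 6934 (rounded up).
Per-layer scan distance = 10700 / 0.27, so 39629.6 mm.
Scan time per layer = 39629.6 / 5170 = 7.6653 s.
Layer cycle = 7.6653 + 16.6, so 24.2653 s.
Total: 6934 × 24.2653 s = 168255.5902 s → 46.74 hours.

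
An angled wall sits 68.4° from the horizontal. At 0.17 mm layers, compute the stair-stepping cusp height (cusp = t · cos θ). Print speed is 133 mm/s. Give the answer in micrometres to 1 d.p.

h_c = t·cos θ = 0.17 × 0.3681 = 0.062577 mm (62.6 μm).

62.6 μm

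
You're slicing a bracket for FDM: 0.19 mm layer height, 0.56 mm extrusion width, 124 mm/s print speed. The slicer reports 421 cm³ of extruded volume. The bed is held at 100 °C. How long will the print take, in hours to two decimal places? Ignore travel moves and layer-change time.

Extrusion cross-section = 0.19 × 0.56, so 0.1064 mm².
Path length: 421000 mm³ / 0.1064 mm² → 3956766.9 mm.
Print-move time = 3956766.9 / 124 = 31909.4 s.
In the requested units: 31909.4 s = 8.86 hours.

8.86 hours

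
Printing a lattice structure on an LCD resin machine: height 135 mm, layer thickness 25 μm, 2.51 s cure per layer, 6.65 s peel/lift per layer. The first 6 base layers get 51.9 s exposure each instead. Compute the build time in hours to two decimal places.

Layers = ⌈135/0.025⌉ = 5400.
Bottom layers: 6 × (51.9 + 6.65) → 351.3 s.
Normal layers = 5394 × (2.51 + 6.65) = 49409.04 s.
Total = 351.3 + 49409.04 = 49760.34 s = 13.82 hours.

13.82 hours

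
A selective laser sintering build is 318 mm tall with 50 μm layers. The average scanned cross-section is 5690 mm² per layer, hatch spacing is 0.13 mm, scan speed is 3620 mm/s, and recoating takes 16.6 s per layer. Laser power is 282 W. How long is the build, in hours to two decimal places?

50.69 hours

Layers = ⌈318/0.05⌉ = 6360.
Per-layer scan distance = 5690 / 0.13, so 43769.2 mm.
Per-layer scan time: 43769.2 / 3620 → 12.0909 s.
Time per layer: 12.0909 + 16.6 → 28.6909 s.
Build time = 6360 × 28.6909 = 182474.124 s = 50.69 hours.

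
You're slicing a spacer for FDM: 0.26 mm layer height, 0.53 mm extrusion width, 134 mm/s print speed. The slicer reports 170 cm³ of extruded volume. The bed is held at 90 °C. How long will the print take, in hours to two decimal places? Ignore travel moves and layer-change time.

2.56 hours

Bead cross-section = 0.26 × 0.53 = 0.1378 mm².
Path length: 170000 mm³ / 0.1378 mm² → 1233672 mm.
Extrusion time: 1233672 / 134 → 9206.5 s.
That's 9206.5 s → 2.56 hours.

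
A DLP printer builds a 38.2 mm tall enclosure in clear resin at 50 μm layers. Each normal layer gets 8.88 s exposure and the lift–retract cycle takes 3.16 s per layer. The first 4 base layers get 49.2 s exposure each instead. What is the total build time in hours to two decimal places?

2.60 hours

Number of layers: 38.2 / 0.05 → 764 (rounded up).
Bottom layers = 4 × (49.2 + 3.16), so 209.44 s.
Regular layers = 760 × (8.88 + 3.16) = 9150.4 s.
Sum: 209.44 + 9150.4 = 9359.84 s → 2.60 hours.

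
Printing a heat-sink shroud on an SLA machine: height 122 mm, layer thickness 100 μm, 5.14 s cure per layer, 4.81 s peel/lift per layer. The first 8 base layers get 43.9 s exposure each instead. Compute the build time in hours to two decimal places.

Number of layers: 122 / 0.1 → 1220 (rounded up).
Base layers = 8 × (43.9 + 4.81) = 389.68 s.
Regular layers: 1212 × (5.14 + 4.81) → 12059.4 s.
Sum: 389.68 + 12059.4 = 12449.08 s → 3.46 hours.

3.46 hours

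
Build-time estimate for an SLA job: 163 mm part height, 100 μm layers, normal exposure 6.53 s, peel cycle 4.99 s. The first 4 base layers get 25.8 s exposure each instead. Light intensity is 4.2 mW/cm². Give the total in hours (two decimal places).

5.24 hours

Layer count = ceil(163 / 0.1) = 1630.
Burn-in layers: 4 × (25.8 + 4.99) → 123.16 s.
Regular layers: 1626 × (6.53 + 4.99) → 18731.52 s.
Total = 123.16 + 18731.52 = 18854.68 s = 5.24 hours.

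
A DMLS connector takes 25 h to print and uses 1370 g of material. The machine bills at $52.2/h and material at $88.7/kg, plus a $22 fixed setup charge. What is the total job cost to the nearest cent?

$1448.52

Time charge: 52.2 × 25 → $1305.00.
Material charge = 88.7 × 1370/1000, so $121.519.
Adding setup: 1305.00 + 121.519 + 22 → 1448.519 ≈ $1448.52.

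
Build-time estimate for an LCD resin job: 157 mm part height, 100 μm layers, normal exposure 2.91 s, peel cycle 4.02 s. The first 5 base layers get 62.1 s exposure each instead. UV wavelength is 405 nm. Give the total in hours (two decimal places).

Layer count = ceil(157 / 0.1) = 1570.
Bottom layers = 5 × (62.1 + 4.02) = 330.6 s.
Normal layers = 1565 × (2.91 + 4.02), so 10845.45 s.
Sum: 330.6 + 10845.45 = 11176.05 s → 3.10 hours.

3.10 hours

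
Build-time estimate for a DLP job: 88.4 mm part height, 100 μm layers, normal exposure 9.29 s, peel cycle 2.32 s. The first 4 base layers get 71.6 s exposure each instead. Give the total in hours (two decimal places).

2.92 hours

Number of layers: 88.4 / 0.1 → 884 (rounded up).
Bottom layers: 4 × (71.6 + 2.32) → 295.68 s.
Regular layers: 880 × (9.29 + 2.32) → 10216.8 s.
Total = 295.68 + 10216.8 = 10512.48 s = 2.92 hours.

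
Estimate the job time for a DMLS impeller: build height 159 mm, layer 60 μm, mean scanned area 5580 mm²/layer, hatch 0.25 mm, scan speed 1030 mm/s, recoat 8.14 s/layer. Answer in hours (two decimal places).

21.94 hours

Layer count = ceil(159 / 0.06) = 2650.
Per-layer scan distance = 5580 / 0.25 = 22320 mm.
Scan time per layer: 22320 / 1030 → 21.6699 s.
Layer cycle: 21.6699 + 8.14 → 29.8099 s.
Build time = 2650 × 29.8099 = 78996.235 s = 21.94 hours.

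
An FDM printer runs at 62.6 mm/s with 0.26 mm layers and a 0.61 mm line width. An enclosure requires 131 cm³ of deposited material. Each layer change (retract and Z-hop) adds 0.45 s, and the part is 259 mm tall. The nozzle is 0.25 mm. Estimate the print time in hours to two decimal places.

3.79 hours

Bead cross-section: 0.26 × 0.61 → 0.1586 mm².
Path length: 131000 mm³ / 0.1586 mm² → 825977.3 mm.
Extrusion time = 825977.3 / 62.6, so 13194.5 s.
Layer count = ceil(259 / 0.26) = 997.
Non-print overhead = 997 × 0.45 = 448.65 s.
Altogether 13194.5 + 448.65 = 13643.15 s, i.e. 3.79 hours.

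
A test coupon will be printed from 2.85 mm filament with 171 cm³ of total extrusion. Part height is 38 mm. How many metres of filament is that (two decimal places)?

26.81 m

A = π r² = π × 1.425² = 6.3794 mm².
L = 171000 mm³ / 6.3794 mm² = 26805.03 mm, i.e. 26.81 m.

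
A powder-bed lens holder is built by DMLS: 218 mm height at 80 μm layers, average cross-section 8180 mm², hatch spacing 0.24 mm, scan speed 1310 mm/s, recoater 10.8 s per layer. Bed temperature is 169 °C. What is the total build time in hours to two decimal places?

Layer count = ceil(218 / 0.08) = 2725.
Per-layer scan distance = 8180 / 0.24 = 34083.3 mm.
Laser time per layer: 34083.3 / 1310 → 26.0178 s.
Layer cycle = 26.0178 + 10.8 = 36.8178 s.
2725 layers × 36.8178 s/layer = 100328.505 s, i.e. 27.87 hours.

27.87 hours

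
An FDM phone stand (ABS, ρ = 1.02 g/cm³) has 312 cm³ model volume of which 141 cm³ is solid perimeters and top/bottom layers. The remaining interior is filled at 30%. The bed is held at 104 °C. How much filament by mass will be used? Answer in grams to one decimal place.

196.1 g

Volume inside the shell: 312 − 141 → 171 cm³.
Infill volume = 0.30 × 171, so 51.3 cm³.
Total printed volume = 141 + 51.3, so 192.3 cm³.
Mass = 192.3 × 1.02 = 196.146 g.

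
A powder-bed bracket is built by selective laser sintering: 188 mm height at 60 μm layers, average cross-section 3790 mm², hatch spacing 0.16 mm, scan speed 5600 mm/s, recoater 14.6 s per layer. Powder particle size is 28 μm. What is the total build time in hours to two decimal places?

16.39 hours

Layers = ⌈188/0.06⌉ = 3134.
Per-layer scan distance = 3790 / 0.16, so 23687.5 mm.
Scan time per layer = 23687.5 / 5600 = 4.2299 s.
Time per layer: 4.2299 + 14.6 → 18.8299 s.
Build time = 3134 × 18.8299 = 59012.9066 s = 16.39 hours.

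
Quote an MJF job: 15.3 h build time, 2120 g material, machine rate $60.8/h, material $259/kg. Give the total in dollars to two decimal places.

Machine-time cost: 60.8 × 15.3 → $930.24.
Feedstock cost: 259 × 2120/1000 → $549.08.
Job cost: 930.24 + 549.08 = $1479.32.

$1479.32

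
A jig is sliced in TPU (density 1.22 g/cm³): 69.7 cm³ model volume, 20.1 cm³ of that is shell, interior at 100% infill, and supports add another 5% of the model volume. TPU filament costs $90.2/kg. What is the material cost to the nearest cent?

$8.05

Volume inside the shell = 69.7 − 20.1 = 49.6 cm³.
Infill deposited = 1.00 × 49.6, so 49.6 cm³.
Support = 0.05 × 69.7, so 3.485 cm³.
Total extruded: 20.1 + 49.6 + 3.485 → 73.185 cm³.
Mass: 73.185 × 1.22 → 89.2857 g.
Cost = 89.2857 g / 1000 × $90.2/kg = $8.05.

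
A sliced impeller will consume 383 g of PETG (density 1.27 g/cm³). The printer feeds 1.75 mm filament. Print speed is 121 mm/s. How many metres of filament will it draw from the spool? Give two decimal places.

125.38 m

Volume = 383 g / 1.27 g·cm⁻³ = 301.5748 cm³ = 301574.8 mm³.
Cross-section of 1.75 mm filament: π·(1.75/2)² = 2.4053 mm².
Length = 301574.8 / 2.4053 = 125379.29 mm = 125.38 m.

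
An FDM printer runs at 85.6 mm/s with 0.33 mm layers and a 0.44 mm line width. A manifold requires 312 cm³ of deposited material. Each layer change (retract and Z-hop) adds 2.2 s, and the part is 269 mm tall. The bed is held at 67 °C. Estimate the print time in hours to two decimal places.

Extrusion cross-section = 0.33 × 0.44, so 0.1452 mm².
Total extruded path = 312000/0.1452 = 2148760.3 mm.
Time extruding: 2148760.3 / 85.6 → 25102.3 s.
Layer count = ceil(269 / 0.33) = 816.
Z-hop total: 816 × 2.2 → 1795.2 s.
Altogether 25102.3 + 1795.2 = 26897.5 s, i.e. 7.47 hours.

7.47 hours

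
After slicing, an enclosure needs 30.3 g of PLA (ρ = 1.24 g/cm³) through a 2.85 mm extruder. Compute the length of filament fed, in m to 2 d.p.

Volume = 30.3 g / 1.24 g·cm⁻³ = 24.4355 cm³ = 24435.5 mm³.
A = π r² = π × 1.425² = 6.3794 mm².
L = V/A = 24435.5/6.3794 = 3830.38 mm → 3.83 m.

3.83 m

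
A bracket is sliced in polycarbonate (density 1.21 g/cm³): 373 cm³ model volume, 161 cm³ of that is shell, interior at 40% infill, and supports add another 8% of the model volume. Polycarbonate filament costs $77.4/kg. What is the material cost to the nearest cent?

$25.81

Infill region = 373 − 161 = 212 cm³.
Infill deposited = 0.40 × 212, so 84.8 cm³.
Support: 0.08 × 373 → 29.84 cm³.
Total extruded = 161 + 84.8 + 29.84 = 275.64 cm³.
Mass = 275.64 × 1.21, so 333.5244 g.
Cost = 333.5244 g / 1000 × $77.4/kg = $25.81.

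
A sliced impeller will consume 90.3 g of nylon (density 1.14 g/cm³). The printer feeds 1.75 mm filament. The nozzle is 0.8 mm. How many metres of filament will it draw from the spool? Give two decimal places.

32.93 m

Volume = 90.3 g / 1.14 g·cm⁻³ = 79.2105 cm³ = 79210.5 mm³.
Cross-section of 1.75 mm filament: π·(1.75/2)² = 2.4053 mm².
Length = 79210.5 / 2.4053 = 32931.65 mm = 32.93 m.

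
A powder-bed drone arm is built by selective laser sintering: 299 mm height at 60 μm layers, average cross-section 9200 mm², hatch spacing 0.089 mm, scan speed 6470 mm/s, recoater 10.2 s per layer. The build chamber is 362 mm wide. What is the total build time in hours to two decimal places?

Number of layers: 299 / 0.06 → 4984 (rounded up).
Per-layer scan distance: 9200 / 0.089 → 103370.8 mm.
Scan time per layer = 103370.8 / 6470, so 15.9769 s.
Layer cycle = 15.9769 + 10.2, so 26.1769 s.
Build time = 4984 × 26.1769 = 130465.6696 s = 36.24 hours.

36.24 hours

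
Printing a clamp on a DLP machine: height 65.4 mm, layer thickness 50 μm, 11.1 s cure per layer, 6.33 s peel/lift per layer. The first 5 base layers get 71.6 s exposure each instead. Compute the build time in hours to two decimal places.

6.42 hours

Layer count = ceil(65.4 / 0.05) = 1308.
Burn-in layers = 5 × (71.6 + 6.33) = 389.65 s.
Regular layers = 1303 × (11.1 + 6.33), so 22711.29 s.
Total = 389.65 + 22711.29 = 23100.94 s = 6.42 hours.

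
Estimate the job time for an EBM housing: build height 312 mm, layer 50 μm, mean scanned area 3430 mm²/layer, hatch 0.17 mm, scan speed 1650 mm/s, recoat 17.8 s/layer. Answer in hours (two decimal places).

52.05 hours

Number of layers: 312 / 0.05 → 6240 (rounded up).
Scan path per layer = 3430 / 0.17 = 20176.5 mm.
Per-layer scan time: 20176.5 / 1650 → 12.2282 s.
Time per layer: 12.2282 + 17.8 → 30.0282 s.
Total: 6240 × 30.0282 s = 187375.968 s → 52.05 hours.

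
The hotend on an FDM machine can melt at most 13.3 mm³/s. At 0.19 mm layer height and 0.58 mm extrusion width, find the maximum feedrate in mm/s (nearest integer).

Extrusion cross-section: 0.19 × 0.58 → 0.1102 mm².
v_max = Q/A = 13.3/0.1102 = 120.69 mm/s → 121 mm/s.

121 mm/s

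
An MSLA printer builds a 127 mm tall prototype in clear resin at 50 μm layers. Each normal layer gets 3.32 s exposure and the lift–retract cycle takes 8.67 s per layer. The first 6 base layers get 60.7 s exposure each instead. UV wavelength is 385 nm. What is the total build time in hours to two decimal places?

8.56 hours

Layers = ⌈127/0.05⌉ = 2540.
Burn-in layers = 6 × (60.7 + 8.67), so 416.22 s.
Regular layers = 2534 × (3.32 + 8.67), so 30382.66 s.
Sum: 416.22 + 30382.66 = 30798.88 s → 8.56 hours.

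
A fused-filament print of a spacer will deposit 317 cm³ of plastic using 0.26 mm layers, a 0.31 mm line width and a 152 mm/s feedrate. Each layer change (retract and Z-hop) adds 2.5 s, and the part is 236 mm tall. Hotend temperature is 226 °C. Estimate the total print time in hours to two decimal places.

Line area: 0.26 × 0.31 → 0.0806 mm².
Total extruded path = 317000/0.0806 = 3933002.5 mm.
Print-move time = 3933002.5 / 152 = 25875 s.
Layer count = ceil(236 / 0.26) = 908.
Layer-change overhead: 908 × 2.5 → 2270 s.
Altogether 25875 + 2270 = 28145 s, i.e. 7.82 hours.

7.82 hours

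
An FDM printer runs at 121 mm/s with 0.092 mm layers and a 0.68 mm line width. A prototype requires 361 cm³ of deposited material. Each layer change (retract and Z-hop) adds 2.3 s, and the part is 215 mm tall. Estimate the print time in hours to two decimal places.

14.74 hours

Extrusion cross-section = 0.092 × 0.68, so 0.06256 mm².
Path length: 361000 mm³ / 0.06256 mm² → 5770460.4 mm.
Extrusion time: 5770460.4 / 121 → 47689.8 s.
Number of layers: 215 / 0.092 → 2337 (rounded up).
Layer-change overhead: 2337 × 2.3 → 5375.1 s.
Altogether 47689.8 + 5375.1 = 53064.9 s, i.e. 14.74 hours.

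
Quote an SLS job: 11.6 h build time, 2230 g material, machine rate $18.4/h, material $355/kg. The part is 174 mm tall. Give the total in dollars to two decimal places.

$1005.09

Machine-time cost = 18.4 × 11.6 = $213.44.
Feedstock cost = 355 × 2230/1000 = $791.65.
Job cost: 213.44 + 791.65 = $1005.09.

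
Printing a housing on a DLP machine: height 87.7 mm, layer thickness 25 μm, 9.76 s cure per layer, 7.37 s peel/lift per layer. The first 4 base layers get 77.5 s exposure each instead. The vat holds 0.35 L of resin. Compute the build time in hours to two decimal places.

16.77 hours

Layer count = ceil(87.7 / 0.025) = 3508.
Burn-in layers = 4 × (77.5 + 7.37), so 339.48 s.
Remaining layers = 3504 × (9.76 + 7.37), so 60023.52 s.
Total = 339.48 + 60023.52 = 60363 s = 16.77 hours.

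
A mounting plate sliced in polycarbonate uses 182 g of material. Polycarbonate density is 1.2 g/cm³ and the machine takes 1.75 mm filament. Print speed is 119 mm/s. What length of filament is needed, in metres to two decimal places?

Extruded volume: 182/1.2 = 151.6667 cm³ (151666.7 mm³).
A = π r² = π × 0.875² = 2.4053 mm².
Length = 151666.7 / 2.4053 = 63055.21 mm = 63.06 m.

63.06 m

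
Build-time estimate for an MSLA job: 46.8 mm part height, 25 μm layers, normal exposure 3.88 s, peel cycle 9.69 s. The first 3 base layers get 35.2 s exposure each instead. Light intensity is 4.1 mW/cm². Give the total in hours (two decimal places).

7.08 hours

Layer count = ceil(46.8 / 0.025) = 1872.
Burn-in layers: 3 × (35.2 + 9.69) → 134.67 s.
Normal layers = 1869 × (3.88 + 9.69), so 25362.33 s.
Total = 134.67 + 25362.33 = 25497 s = 7.08 hours.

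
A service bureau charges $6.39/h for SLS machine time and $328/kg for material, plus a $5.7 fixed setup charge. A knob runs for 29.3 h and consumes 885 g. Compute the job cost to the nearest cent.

$483.21

Machine cost = 6.39 × 29.3, so $187.227.
Material charge = 328 × 885/1000, so $290.28.
Total = 187.227 + 290.28 + 5.7 = 483.207 ≈ $483.21.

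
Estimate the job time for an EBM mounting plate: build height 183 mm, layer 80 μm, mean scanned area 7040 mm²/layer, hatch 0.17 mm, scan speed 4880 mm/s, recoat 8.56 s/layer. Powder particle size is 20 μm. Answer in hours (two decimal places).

10.83 hours

Layer count = ceil(183 / 0.08) = 2288.
Per-layer scan distance = 7040 / 0.17, so 41411.8 mm.
Beam time per layer: 41411.8 / 4880 → 8.486 s.
Time per layer: 8.486 + 8.56 → 17.046 s.
2288 layers × 17.046 s/layer = 39001.248 s, i.e. 10.83 hours.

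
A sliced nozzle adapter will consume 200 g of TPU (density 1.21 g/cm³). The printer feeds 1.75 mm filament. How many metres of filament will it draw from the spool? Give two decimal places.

Extruded volume: 200/1.21 = 165.2893 cm³ (165289.3 mm³).
Cross-section of 1.75 mm filament: π·(1.75/2)² = 2.4053 mm².
Length = 165289.3 / 2.4053 = 68718.79 mm = 68.72 m.

68.72 m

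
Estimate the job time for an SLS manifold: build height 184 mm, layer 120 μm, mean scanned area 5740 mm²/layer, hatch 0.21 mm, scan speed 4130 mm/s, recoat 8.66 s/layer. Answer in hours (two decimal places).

Layer count = ceil(184 / 0.12) = 1534.
Hatch length per layer = 5740 / 0.21 = 27333.3 mm.
Laser time per layer = 27333.3 / 4130, so 6.6182 s.
Per-layer time: 6.6182 + 8.66 → 15.2782 s.
Total: 1534 × 15.2782 s = 23436.7588 s → 6.51 hours.

6.51 hours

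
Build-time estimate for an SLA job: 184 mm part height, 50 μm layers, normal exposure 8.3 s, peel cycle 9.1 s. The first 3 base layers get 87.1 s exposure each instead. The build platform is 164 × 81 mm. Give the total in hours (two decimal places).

17.85 hours

Number of layers: 184 / 0.05 → 3680 (rounded up).
Burn-in layers: 3 × (87.1 + 9.1) → 288.6 s.
Normal layers = 3677 × (8.3 + 9.1) = 63979.8 s.
Total = 288.6 + 63979.8 = 64268.4 s = 17.85 hours.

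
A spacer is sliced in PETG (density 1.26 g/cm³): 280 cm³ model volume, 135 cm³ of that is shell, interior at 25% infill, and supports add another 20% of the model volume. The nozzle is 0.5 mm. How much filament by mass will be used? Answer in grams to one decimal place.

286.3 g

Volume inside the shell = 280 − 135 = 145 cm³.
Deposited infill: 0.25 × 145 → 36.25 cm³.
Support = 0.20 × 280 = 56 cm³.
Deposited volume = 135 + 36.25 + 56, so 227.25 cm³.
Mass = 227.25 × 1.26, so 286.335 g.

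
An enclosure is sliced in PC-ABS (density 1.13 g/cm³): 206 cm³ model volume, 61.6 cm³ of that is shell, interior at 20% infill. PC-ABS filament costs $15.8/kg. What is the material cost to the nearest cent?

$1.62

Volume inside the shell: 206 − 61.6 → 144.4 cm³.
Infill deposited = 0.20 × 144.4 = 28.88 cm³.
Deposited volume = 61.6 + 28.88, so 90.48 cm³.
Mass = 90.48 × 1.13 = 102.2424 g.
At $15.8/kg: 102.2424/1000 × 15.8 = $1.62.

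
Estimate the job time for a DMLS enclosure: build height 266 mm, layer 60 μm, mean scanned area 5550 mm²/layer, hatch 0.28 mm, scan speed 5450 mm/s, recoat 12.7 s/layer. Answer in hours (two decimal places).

Layer count = ceil(266 / 0.06) = 4434.
Scan path per layer = 5550 / 0.28, so 19821.4 mm.
Scan time per layer = 19821.4 / 5450 = 3.637 s.
Per-layer time = 3.637 + 12.7 = 16.337 s.
Total: 4434 × 16.337 s = 72438.258 s → 20.12 hours.

20.12 hours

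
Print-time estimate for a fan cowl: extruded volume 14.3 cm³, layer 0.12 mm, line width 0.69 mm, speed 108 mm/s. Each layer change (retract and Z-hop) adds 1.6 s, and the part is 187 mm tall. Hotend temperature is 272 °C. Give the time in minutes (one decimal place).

68.2 minutes

Extrusion cross-section = 0.12 × 0.69, so 0.0828 mm².
Path length: 14300 mm³ / 0.0828 mm² → 172705.3 mm.
Extrusion time = 172705.3 / 108, so 1599.1 s.
Layers = ⌈187/0.12⌉ = 1559.
Z-hop total = 1559 × 1.6, so 2494.4 s.
Altogether 1599.1 + 2494.4 = 4093.5 s, i.e. 68.2 minutes.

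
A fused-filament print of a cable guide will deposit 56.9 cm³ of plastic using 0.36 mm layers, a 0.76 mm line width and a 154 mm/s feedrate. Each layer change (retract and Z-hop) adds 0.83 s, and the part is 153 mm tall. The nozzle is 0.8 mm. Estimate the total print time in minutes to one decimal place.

Bead cross-section: 0.36 × 0.76 → 0.2736 mm².
Total extruded path = 56900/0.2736 = 207967.8 mm.
Time extruding = 207967.8 / 154, so 1350.4 s.
Layer count = ceil(153 / 0.36) = 425.
Layer-change overhead = 425 × 0.83 = 352.75 s.
Total = 1350.4 + 352.75 = 1703.15 s = 28.4 minutes.

28.4 minutes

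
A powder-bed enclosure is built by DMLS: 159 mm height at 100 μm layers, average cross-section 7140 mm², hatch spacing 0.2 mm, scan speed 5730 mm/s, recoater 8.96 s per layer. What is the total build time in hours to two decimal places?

6.71 hours

Layer count = ceil(159 / 0.1) = 1590.
Scan path per layer = 7140 / 0.2 = 35700 mm.
Per-layer scan time = 35700 / 5730 = 6.2304 s.
Layer cycle = 6.2304 + 8.96 = 15.1904 s.
Build time = 1590 × 15.1904 = 24152.736 s = 6.71 hours.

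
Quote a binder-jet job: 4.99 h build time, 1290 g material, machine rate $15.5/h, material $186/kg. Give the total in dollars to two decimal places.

$317.29

Machine-time cost = 15.5 × 4.99 = $77.345.
Material cost = 186 × 1290/1000 = $239.94.
Total = 77.345 + 239.94 = 317.285 ≈ $317.29.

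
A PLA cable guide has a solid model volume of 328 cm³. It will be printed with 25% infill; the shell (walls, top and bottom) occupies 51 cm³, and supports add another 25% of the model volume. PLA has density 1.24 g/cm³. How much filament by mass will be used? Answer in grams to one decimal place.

Volume inside the shell: 328 − 51 → 277 cm³.
Deposited infill: 0.25 × 277 → 69.25 cm³.
Support: 0.25 × 328 → 82 cm³.
Total printed volume = 51 + 69.25 + 82, so 202.25 cm³.
Mass: 202.25 × 1.24 → 250.79 g.

250.8 g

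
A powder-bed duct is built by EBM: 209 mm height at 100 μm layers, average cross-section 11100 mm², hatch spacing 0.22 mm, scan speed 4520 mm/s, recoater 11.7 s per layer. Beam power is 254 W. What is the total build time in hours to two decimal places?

Layer count = ceil(209 / 0.1) = 2090.
Hatch length per layer: 11100 / 0.22 → 50454.5 mm.
Beam time per layer = 50454.5 / 4520, so 11.1625 s.
Layer cycle = 11.1625 + 11.7 = 22.8625 s.
Build time = 2090 × 22.8625 = 47782.625 s = 13.27 hours.

13.27 hours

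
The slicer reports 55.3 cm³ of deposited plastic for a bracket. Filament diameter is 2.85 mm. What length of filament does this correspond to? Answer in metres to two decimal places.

8.67 m

Cross-section of 2.85 mm filament: π·(2.85/2)² = 6.3794 mm².
Length = 55.3 cm³ / 6.3794 mm² = 55300 / 6.3794 = 8668.53 mm = 8.67 m.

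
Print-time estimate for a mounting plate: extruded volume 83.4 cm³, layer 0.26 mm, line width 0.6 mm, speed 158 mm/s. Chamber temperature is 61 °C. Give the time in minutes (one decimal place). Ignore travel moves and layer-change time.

56.4 minutes

Extrusion cross-section: 0.26 × 0.6 → 0.156 mm².
Path length: 83400 mm³ / 0.156 mm² → 534615.4 mm.
Print-move time = 534615.4 / 158, so 3383.6 s.
3383.6 s = 56.4 minutes.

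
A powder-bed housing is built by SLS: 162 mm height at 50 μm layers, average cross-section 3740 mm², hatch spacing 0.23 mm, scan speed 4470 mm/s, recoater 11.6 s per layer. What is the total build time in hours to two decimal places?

13.71 hours

Layers = ⌈162/0.05⌉ = 3240.
Per-layer scan distance = 3740 / 0.23, so 16260.9 mm.
Scan time per layer = 16260.9 / 4470, so 3.6378 s.
Per-layer time: 3.6378 + 11.6 → 15.2378 s.
Total: 3240 × 15.2378 s = 49370.472 s → 13.71 hours.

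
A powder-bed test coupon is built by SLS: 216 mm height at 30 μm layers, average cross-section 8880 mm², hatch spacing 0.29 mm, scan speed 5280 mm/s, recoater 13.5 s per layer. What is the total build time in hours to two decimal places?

38.60 hours

Layers = ⌈216/0.03⌉ = 7200.
Hatch length per layer = 8880 / 0.29, so 30620.7 mm.
Scan time per layer: 30620.7 / 5280 → 5.7994 s.
Per-layer time: 5.7994 + 13.5 → 19.2994 s.
Total: 7200 × 19.2994 s = 138955.68 s → 38.60 hours.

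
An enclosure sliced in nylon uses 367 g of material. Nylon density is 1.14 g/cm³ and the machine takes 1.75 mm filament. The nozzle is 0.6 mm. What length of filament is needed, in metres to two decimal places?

Volume = 367 g / 1.14 g·cm⁻³ = 321.9298 cm³ = 321929.8 mm³.
Filament cross-section = π × (1.75/2)² = 2.4053 mm².
Length = 321929.8 / 2.4053 = 133841.85 mm = 133.84 m.

133.84 m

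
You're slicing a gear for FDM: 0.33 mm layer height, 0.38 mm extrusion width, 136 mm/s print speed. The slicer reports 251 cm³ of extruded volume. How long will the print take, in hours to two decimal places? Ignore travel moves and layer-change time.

Line area: 0.33 × 0.38 → 0.1254 mm².
Path length: 251000 mm³ / 0.1254 mm² → 2001594.9 mm.
Time extruding = 2001594.9 / 136, so 14717.6 s.
That's 14717.6 s → 4.09 hours.

4.09 hours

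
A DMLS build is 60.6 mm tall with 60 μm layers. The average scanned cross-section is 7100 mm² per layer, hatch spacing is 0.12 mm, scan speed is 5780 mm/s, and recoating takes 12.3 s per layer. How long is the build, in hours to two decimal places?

Layers = ⌈60.6/0.06⌉ = 1010.
Per-layer scan distance: 7100 / 0.12 → 59166.7 mm.
Laser time per layer = 59166.7 / 5780, so 10.2365 s.
Layer cycle = 10.2365 + 12.3, so 22.5365 s.
1010 layers × 22.5365 s/layer = 22761.865 s, i.e. 6.32 hours.

6.32 hours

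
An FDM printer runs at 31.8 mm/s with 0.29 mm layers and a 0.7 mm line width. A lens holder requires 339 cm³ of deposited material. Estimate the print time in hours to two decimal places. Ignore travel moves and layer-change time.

Extrusion cross-section = 0.29 × 0.7, so 0.203 mm².
Path length: 339000 mm³ / 0.203 mm² → 1669950.7 mm.
Time extruding = 1669950.7 / 31.8, so 52514.2 s.
52514.2 s = 14.59 hours.

14.59 hours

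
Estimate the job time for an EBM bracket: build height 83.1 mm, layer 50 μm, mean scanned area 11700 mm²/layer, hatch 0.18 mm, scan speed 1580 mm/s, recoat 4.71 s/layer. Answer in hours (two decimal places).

Number of layers: 83.1 / 0.05 → 1662 (rounded up).
Per-layer scan distance = 11700 / 0.18 = 65000 mm.
Scan time per layer = 65000 / 1580, so 41.1392 s.
Layer cycle: 41.1392 + 4.71 → 45.8492 s.
1662 layers × 45.8492 s/layer = 76201.3704 s, i.e. 21.17 hours.

21.17 hours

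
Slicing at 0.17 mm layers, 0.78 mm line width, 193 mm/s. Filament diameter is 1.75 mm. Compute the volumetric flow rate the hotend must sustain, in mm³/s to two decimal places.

Bead cross-section = 0.17 × 0.78 = 0.1326 mm².
Q = v·A = 193 × 0.1326 = 25.59 mm³/s.

25.59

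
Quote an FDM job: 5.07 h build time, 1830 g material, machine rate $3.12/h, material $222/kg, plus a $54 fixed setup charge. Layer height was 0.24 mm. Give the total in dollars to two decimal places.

$476.08

Machine cost: 3.12 × 5.07 → $15.8184.
Material charge: 222 × 1830/1000 → $406.26.
Total = 15.8184 + 406.26 + 54 = 476.0784 ≈ $476.08.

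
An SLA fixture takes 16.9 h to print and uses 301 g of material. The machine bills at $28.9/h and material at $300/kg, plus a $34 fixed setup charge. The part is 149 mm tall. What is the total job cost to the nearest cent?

Machine cost = 28.9 × 16.9 = $488.41.
Material cost = 300 × 301/1000 = $90.30.
Total = 488.41 + 90.30 + 34 = $612.71.

$612.71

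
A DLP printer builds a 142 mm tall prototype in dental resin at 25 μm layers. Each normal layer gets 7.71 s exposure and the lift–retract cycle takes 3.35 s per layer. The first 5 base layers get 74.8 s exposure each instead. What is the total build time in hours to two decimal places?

Layers = ⌈142/0.025⌉ = 5680.
Burn-in layers: 5 × (74.8 + 3.35) → 390.75 s.
Remaining layers = 5675 × (7.71 + 3.35), so 62765.5 s.
Total = 390.75 + 62765.5 = 63156.25 s = 17.54 hours.

17.54 hours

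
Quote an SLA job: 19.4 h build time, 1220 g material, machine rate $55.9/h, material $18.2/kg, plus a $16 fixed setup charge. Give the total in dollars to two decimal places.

$1122.66

Time charge: 55.9 × 19.4 → $1084.46.
Material charge = 18.2 × 1220/1000 = $22.204.
Total = 1084.46 + 22.204 + 16 = 1122.664 ≈ $1122.66.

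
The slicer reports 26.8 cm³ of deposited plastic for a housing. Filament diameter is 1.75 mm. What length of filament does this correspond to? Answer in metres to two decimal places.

11.14 m

Filament cross-section = π × (1.75/2)² = 2.4053 mm².
L = 26800 mm³ / 2.4053 mm² = 11142.06 mm, i.e. 11.14 m.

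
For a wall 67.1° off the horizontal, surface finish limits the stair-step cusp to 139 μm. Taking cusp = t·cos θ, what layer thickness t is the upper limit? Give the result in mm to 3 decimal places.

Layer height = cusp / cos(67.1°) = 0.139 / 0.3891 = 0.357 mm.

0.357 mm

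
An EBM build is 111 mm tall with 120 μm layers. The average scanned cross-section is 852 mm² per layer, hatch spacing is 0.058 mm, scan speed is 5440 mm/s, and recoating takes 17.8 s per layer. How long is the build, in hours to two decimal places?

Layers = ⌈111/0.12⌉ = 925.
Hatch length per layer = 852 / 0.058 = 14689.7 mm.
Beam time per layer = 14689.7 / 5440 = 2.7003 s.
Per-layer time: 2.7003 + 17.8 → 20.5003 s.
Total: 925 × 20.5003 s = 18962.7775 s → 5.27 hours.

5.27 hours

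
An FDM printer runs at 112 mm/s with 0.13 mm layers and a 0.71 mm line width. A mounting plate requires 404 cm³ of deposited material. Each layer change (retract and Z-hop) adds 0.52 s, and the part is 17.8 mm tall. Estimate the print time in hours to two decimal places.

10.88 hours

Extrusion cross-section = 0.13 × 0.71 = 0.0923 mm².
Path length: 404000 mm³ / 0.0923 mm² → 4377031.4 mm.
Extrusion time: 4377031.4 / 112 → 39080.6 s.
Layer count = ceil(17.8 / 0.13) = 137.
Z-hop total = 137 × 0.52, so 71.24 s.
Total = 39080.6 + 71.24 = 39151.84 s = 10.88 hours.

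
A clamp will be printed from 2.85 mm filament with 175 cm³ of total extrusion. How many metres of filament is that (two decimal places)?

Cross-section of 2.85 mm filament: π·(2.85/2)² = 6.3794 mm².
Length = 175 cm³ / 6.3794 mm² = 175000 / 6.3794 = 27432.05 mm = 27.43 m.

27.43 m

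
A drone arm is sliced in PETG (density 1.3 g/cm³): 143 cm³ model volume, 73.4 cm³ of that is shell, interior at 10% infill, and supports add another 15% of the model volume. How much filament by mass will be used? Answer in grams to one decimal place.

132.4 g

Interior volume: 143 − 73.4 → 69.6 cm³.
Infill volume: 0.10 × 69.6 → 6.96 cm³.
Support: 0.15 × 143 → 21.45 cm³.
Total printed volume = 73.4 + 6.96 + 21.45 = 101.81 cm³.
Mass = 101.81 × 1.3, so 132.353 g.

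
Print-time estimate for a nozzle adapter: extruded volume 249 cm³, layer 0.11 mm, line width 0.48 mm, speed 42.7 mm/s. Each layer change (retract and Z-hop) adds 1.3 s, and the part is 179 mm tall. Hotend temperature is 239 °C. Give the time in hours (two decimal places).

31.27 hours

Extrusion cross-section: 0.11 × 0.48 → 0.0528 mm².
Total extruded path = 249000/0.0528 = 4715909.1 mm.
Print-move time = 4715909.1 / 42.7 = 110442.8 s.
Layer count = ceil(179 / 0.11) = 1628.
Non-print overhead: 1628 × 1.3 → 2116.4 s.
Total = 110442.8 + 2116.4 = 112559.2 s = 31.27 hours.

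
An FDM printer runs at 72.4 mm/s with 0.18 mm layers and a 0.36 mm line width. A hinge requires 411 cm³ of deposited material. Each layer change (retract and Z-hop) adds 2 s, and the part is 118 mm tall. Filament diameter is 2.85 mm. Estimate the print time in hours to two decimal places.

Line area = 0.18 × 0.36, so 0.0648 mm².
Path length: 411000 mm³ / 0.0648 mm² → 6342592.6 mm.
Time extruding: 6342592.6 / 72.4 → 87604.9 s.
Number of layers: 118 / 0.18 → 656 (rounded up).
Z-hop total = 656 × 2, so 1312 s.
Total = 87604.9 + 1312 = 88916.9 s = 24.70 hours.

24.70 hours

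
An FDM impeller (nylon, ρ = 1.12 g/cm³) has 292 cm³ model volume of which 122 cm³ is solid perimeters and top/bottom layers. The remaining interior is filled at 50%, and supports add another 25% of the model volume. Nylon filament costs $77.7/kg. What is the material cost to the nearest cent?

$24.37

Infill region = 292 − 122, so 170 cm³.
Infill volume: 0.50 × 170 → 85 cm³.
Support = 0.25 × 292 = 73 cm³.
Total printed volume: 122 + 85 + 73 → 280 cm³.
Mass: 280 × 1.12 → 313.6 g.
At $77.7/kg: 313.6/1000 × 77.7 = $24.37.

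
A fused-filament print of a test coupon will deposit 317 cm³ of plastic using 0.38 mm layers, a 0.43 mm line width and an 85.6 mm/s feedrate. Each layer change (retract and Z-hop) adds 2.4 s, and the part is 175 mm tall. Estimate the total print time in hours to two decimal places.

Line area = 0.38 × 0.43 = 0.1634 mm².
Total extruded path = 317000/0.1634 = 1940024.5 mm.
Print-move time: 1940024.5 / 85.6 → 22663.8 s.
Number of layers: 175 / 0.38 → 461 (rounded up).
Layer-change overhead: 461 × 2.4 → 1106.4 s.
Total = 22663.8 + 1106.4 = 23770.2 s = 6.60 hours.

6.60 hours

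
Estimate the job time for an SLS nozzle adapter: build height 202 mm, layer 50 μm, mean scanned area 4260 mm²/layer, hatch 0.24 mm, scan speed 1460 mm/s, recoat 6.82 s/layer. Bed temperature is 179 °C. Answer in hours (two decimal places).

21.30 hours

Layers = ⌈202/0.05⌉ = 4040.
Hatch length per layer: 4260 / 0.24 → 17750 mm.
Per-layer scan time: 17750 / 1460 → 12.1575 s.
Per-layer time: 12.1575 + 6.82 → 18.9775 s.
Build time = 4040 × 18.9775 = 76669.1 s = 21.30 hours.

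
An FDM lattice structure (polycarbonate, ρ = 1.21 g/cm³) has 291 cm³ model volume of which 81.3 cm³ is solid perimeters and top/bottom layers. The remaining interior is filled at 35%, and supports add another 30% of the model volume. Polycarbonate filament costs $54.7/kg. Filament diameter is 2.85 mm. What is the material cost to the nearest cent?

Interior volume = 291 − 81.3, so 209.7 cm³.
Infill deposited: 0.35 × 209.7 → 73.395 cm³.
Support = 0.30 × 291, so 87.3 cm³.
Total extruded: 81.3 + 73.395 + 87.3 → 241.995 cm³.
Mass = 241.995 × 1.21, so 292.81395 g.
Cost = 292.81395 g / 1000 × $54.7/kg = $16.02.

$16.02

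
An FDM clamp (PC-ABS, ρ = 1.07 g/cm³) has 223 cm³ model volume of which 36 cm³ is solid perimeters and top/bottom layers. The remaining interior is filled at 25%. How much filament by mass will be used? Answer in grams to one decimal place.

88.5 g

Interior volume = 223 − 36 = 187 cm³.
Deposited infill = 0.25 × 187, so 46.75 cm³.
Total extruded: 36 + 46.75 → 82.75 cm³.
Mass = 82.75 × 1.07 = 88.5425 g.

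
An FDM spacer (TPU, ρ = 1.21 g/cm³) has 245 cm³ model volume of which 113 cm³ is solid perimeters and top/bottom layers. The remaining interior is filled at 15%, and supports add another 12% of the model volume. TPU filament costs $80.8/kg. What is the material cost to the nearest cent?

Volume inside the shell = 245 − 113, so 132 cm³.
Infill deposited = 0.15 × 132 = 19.8 cm³.
Support: 0.12 × 245 → 29.4 cm³.
Total extruded = 113 + 19.8 + 29.4, so 162.2 cm³.
Mass = 162.2 × 1.21, so 196.262 g.
Cost = 196.262 g / 1000 × $80.8/kg = $15.86.

$15.86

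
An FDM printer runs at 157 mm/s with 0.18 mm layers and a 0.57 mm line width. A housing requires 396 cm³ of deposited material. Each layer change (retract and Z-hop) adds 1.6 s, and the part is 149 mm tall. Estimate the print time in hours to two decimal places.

7.20 hours

Line area = 0.18 × 0.57, so 0.1026 mm².
Toolpath length = 396 cm³ / 0.1026 mm² = 396000 / 0.1026 = 3859649.1 mm.
Print-move time = 3859649.1 / 157, so 24583.8 s.
Number of layers: 149 / 0.18 → 828 (rounded up).
Layer-change overhead = 828 × 1.6 = 1324.8 s.
Total = 24583.8 + 1324.8 = 25908.6 s = 7.20 hours.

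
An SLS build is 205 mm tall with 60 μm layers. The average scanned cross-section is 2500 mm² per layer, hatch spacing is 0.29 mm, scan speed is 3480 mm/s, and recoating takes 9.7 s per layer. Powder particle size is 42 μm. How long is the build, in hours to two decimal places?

Layers = ⌈205/0.06⌉ = 3417.
Scan path per layer = 2500 / 0.29 = 8620.7 mm.
Per-layer scan time = 8620.7 / 3480 = 2.4772 s.
Per-layer time: 2.4772 + 9.7 → 12.1772 s.
Total: 3417 × 12.1772 s = 41609.4924 s → 11.56 hours.

11.56 hours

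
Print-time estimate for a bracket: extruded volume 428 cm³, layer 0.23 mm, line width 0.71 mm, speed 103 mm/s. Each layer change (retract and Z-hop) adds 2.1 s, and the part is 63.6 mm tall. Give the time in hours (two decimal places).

7.23 hours

Bead cross-section = 0.23 × 0.71, so 0.1633 mm².
Total extruded path = 428000/0.1633 = 2620943 mm.
Extrusion time: 2620943 / 103 → 25446 s.
Layer count = ceil(63.6 / 0.23) = 277.
Layer-change overhead = 277 × 2.1 = 581.7 s.
Altogether 25446 + 581.7 = 26027.7 s, i.e. 7.23 hours.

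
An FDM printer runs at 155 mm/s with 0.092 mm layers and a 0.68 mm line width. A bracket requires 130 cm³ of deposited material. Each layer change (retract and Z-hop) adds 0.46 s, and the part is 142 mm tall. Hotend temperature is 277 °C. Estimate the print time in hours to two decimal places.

Line area: 0.092 × 0.68 → 0.06256 mm².
Toolpath length = 130 cm³ / 0.06256 mm² = 130000 / 0.06256 = 2078005.1 mm.
Extrusion time: 2078005.1 / 155 → 13406.5 s.
Layers = ⌈142/0.092⌉ = 1544.
Non-print overhead = 1544 × 0.46, so 710.24 s.
Altogether 13406.5 + 710.24 = 14116.74 s, i.e. 3.92 hours.

3.92 hours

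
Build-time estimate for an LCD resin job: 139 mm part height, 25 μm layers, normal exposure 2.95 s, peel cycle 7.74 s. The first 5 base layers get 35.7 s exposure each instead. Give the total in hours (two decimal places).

16.56 hours

Number of layers: 139 / 0.025 → 5560 (rounded up).
Base layers = 5 × (35.7 + 7.74), so 217.2 s.
Regular layers = 5555 × (2.95 + 7.74), so 59382.95 s.
Total = 217.2 + 59382.95 = 59600.15 s = 16.56 hours.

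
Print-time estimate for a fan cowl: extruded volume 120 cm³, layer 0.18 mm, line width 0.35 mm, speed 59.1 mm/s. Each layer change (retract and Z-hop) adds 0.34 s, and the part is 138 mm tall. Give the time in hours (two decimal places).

Line area = 0.18 × 0.35, so 0.063 mm².
Path length: 120000 mm³ / 0.063 mm² → 1904761.9 mm.
Time extruding = 1904761.9 / 59.1, so 32229.5 s.
Layers = ⌈138/0.18⌉ = 767.
Z-hop total: 767 × 0.34 → 260.78 s.
Altogether 32229.5 + 260.78 = 32490.28 s, i.e. 9.03 hours.

9.03 hours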